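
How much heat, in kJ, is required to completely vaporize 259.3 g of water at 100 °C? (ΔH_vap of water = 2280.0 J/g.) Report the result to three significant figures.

q = m × ΔH_vap = 259.3 × 2280.0 = 591200 J = 591 kJ

q = 591 kJ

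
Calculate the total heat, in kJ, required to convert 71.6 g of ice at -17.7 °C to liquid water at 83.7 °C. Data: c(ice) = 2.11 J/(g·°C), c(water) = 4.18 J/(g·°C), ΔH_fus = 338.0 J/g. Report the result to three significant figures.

q1 (heat ice -17.7→0.0 °C): 71.6 × 2.11 × 17.7 = 2674 J
q2 (melt at 0 °C): 71.6 × 338.0 = 24201 J
q3 (heat water 0.0→83.7 °C): 71.6 × 4.18 × 83.7 = 25050 J
Total: 2674 + 24201 + 25050 = 51925 J = 51.9 kJ

q = 51.9 kJ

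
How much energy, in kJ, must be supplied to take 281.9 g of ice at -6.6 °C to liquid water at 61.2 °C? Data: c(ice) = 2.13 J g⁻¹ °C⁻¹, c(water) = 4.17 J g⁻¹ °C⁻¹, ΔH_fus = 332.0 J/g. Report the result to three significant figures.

q = 169 kJ

q1 (heat ice -6.6→0.0 °C): 281.9 × 2.13 × 6.6 = 3963 J
q2 (melt at 0 °C): 281.9 × 332.0 = 93591 J
q3 (heat water 0.0→61.2 °C): 281.9 × 4.17 × 61.2 = 71942 J
Total: 3963 + 93591 + 71942 = 169496 J = 169 kJ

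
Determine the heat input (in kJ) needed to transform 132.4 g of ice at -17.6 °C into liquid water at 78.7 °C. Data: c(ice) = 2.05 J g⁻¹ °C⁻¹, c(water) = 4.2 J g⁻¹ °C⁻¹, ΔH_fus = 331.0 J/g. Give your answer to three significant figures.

q = 92.4 kJ

q1 (heat ice -17.6→0.0 °C): 132.4 × 2.05 × 17.6 = 4777 J
q2 (melt at 0 °C): 132.4 × 331.0 = 43824 J
q3 (heat water 0.0→78.7 °C): 132.4 × 4.2 × 78.7 = 43763 J
Total: 4777 + 43824 + 43763 = 92364 J = 92.4 kJ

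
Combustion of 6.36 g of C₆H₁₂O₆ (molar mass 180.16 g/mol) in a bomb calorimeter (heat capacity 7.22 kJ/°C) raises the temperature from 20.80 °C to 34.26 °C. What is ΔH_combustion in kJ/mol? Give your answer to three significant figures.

ΔH = -2750 kJ/mol

ΔT = 34.26 − 20.80 = 13.46 °C
q_cal = C_cal × ΔT = 7.22 × 13.46 = 97.1812 kJ
n = 6.36 / 180.16 = 0.03530 mol
q_rxn = −q_cal = -97.1812 kJ
ΔH = -97.1812 / 0.03530 = -2753 kJ/mol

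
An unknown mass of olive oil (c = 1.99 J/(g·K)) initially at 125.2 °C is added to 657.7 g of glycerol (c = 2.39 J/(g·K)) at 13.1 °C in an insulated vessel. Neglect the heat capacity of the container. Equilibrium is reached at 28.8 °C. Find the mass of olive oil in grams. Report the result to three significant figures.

q_gained = (657.7 × 2.39) × (28.8 − 13.1) = 24680 J
q_lost = m × 1.99 × (125.2 − 28.8) = 191.836 m
m = 24680 / 191.836 = 129 g

m = 129 g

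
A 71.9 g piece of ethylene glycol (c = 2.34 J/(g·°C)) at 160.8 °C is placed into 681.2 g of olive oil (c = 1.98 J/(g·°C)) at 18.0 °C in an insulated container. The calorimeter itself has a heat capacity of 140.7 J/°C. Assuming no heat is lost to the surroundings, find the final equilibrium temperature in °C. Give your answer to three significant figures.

T_f = 32.5 °C

Heat lost by ethylene glycol = heat gained by olive oil + calorimeter.
(71.9)(2.34)(160.8 − T) = [(681.2)(1.98) + 140.7](T − 18.0)
168.246 (160.8 − T) = 1489.476 (T − 18.0)
27054 − 168.246 T = 1489.476 T − 26811
53865 = 1657.722 T
T = 32.49 °C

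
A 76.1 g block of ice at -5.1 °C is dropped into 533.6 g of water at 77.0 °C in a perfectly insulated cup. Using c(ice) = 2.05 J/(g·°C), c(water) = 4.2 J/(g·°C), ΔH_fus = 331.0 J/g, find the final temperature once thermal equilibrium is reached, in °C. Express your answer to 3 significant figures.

Heat to bring ice to 0 °C and melt it: q₁ = 76.1×2.05×5.1 + 76.1×331.0 = 25985 J
Heat the water can supply cooling to 0 °C: 533.6×4.2×77.0 = 172566 J > q₁, so all ice melts.
Energy balance: 533.6×4.2×(77.0 − T) = 25985 + 76.1×4.2×(T − 0)
2241.12(77.0 − T) = 25985 + 319.62 T
172566 − 25985 = 2560.74 T
T = 146581 / 2560.74 = 57.24 °C

T_f = 57.2 °C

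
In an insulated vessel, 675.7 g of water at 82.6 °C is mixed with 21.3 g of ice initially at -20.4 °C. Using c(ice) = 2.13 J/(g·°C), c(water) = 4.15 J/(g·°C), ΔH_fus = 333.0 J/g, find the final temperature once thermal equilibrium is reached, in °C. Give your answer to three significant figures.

Heat to bring ice to 0 °C and melt it: q₁ = 21.3×2.13×20.4 + 21.3×333.0 = 8018.4 J
Heat the water can supply cooling to 0 °C: 675.7×4.15×82.6 = 231623 J > q₁, so all ice melts.
Energy balance: 675.7×4.15×(82.6 − T) = 8018.4 + 21.3×4.15×(T − 0)
2804.155(82.6 − T) = 8018.4 + 88.395 T
231623 − 8018.4 = 2892.550 T
T = 223604.6 / 2892.550 = 77.30 °C

T_f = 77.3 °C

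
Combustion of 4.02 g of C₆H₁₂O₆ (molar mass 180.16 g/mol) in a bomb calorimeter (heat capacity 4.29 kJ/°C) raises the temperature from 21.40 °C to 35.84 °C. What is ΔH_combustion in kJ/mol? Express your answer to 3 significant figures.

ΔT = 35.84 − 21.40 = 14.44 °C
q_cal = C_cal × ΔT = 4.29 × 14.44 = 61.9476 kJ
n = 4.02 / 180.16 = 0.02231 mol
q_rxn = −q_cal = -61.9476 kJ
ΔH = -61.9476 / 0.02231 = -2777 kJ/mol

ΔH = -2780 kJ/mol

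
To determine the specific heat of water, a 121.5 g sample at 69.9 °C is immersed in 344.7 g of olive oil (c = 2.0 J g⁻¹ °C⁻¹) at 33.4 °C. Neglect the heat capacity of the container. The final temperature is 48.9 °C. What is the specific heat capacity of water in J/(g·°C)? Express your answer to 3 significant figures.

c = 4.19 J/(g·°C)

q_gained = (344.7 × 2.0) × (48.9 − 33.4) = 10690 J
q_lost = 121.5 × c × (69.9 − 48.9) = 2551.5 c
Set equal: c = 10690 / 2551.5 = 4.19 J/(g·°C)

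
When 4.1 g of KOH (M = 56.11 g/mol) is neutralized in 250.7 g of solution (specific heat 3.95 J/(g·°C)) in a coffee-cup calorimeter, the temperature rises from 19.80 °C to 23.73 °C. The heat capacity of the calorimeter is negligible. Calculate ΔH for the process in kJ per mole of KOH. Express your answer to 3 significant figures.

|ΔT| = |23.73 − 19.80| = 3.93 °C
|q_surr| = (250.7 × 3.95) × 3.93 = 990.265 × 3.93 = 3892 J
n(KOH) = 4.1 / 56.11 = 0.07307 mol
Temperature rose, so q_rxn = −|q_surr| = -3.892 kJ
ΔH = q_rxn / n = -53.26 kJ/mol

ΔH = -53.3 kJ/mol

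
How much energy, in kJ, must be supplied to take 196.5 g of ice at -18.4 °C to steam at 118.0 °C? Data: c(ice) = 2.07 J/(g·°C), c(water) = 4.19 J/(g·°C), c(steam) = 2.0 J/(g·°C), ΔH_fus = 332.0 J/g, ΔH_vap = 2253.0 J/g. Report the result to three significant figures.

q = 605 kJ

q1 (heat ice -18.4→0.0 °C): 196.5 × 2.07 × 18.4 = 7484 J
q2 (melt at 0 °C): 196.5 × 332.0 = 65238 J
q3 (heat water 0.0→100.0 °C): 196.5 × 4.19 × 100.0 = 82334 J
q4 (vaporize at 100 °C): 196.5 × 2253.0 = 442715 J
q5 (heat steam 100.0→118.0 °C): 196.5 × 2.0 × 18.0 = 7074 J
Total: 7484 + 65238 + 82334 + 442715 + 7074 = 604845 J = 605 kJ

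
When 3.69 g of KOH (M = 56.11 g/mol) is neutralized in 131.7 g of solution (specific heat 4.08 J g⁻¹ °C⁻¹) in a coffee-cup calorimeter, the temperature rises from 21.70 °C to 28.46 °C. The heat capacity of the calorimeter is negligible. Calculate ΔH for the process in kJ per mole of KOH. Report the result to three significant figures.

|ΔT| = |28.46 − 21.70| = 6.76 °C
|q_surr| = (131.7 × 4.08) × 6.76 = 537.336 × 6.76 = 3632 J
n(KOH) = 3.69 / 56.11 = 0.06576 mol
Temperature rose, so q_rxn = −|q_surr| = -3.632 kJ
ΔH = q_rxn / n = -55.23 kJ/mol

ΔH = -55.2 kJ/mol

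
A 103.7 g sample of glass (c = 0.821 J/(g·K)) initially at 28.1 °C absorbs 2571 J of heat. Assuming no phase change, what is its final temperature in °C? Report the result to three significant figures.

ΔT = q / (m c) = 2571 / (103.7 × 0.821) = 30.20 °C
T_f = 28.1 + 30.20 = 58.30 °C

T_f = 58.3 °C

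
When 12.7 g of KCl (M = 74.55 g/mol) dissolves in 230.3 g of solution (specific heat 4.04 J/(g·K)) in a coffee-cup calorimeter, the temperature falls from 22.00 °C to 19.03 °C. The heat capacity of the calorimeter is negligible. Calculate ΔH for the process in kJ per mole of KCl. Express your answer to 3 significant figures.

|ΔT| = |19.03 − 22.00| = 2.97 °C
|q_surr| = (230.3 × 4.04) × 2.97 = 930.412 × 2.97 = 2763 J
n(KCl) = 12.7 / 74.55 = 0.1704 mol
Temperature fell, so q_rxn = +|q_surr| = 2.763 kJ
ΔH = q_rxn / n = 16.21 kJ/mol

ΔH = 16.2 kJ/mol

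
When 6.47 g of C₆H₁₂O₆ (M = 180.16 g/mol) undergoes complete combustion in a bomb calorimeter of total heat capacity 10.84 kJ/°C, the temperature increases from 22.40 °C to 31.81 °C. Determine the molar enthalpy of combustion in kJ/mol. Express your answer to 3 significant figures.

ΔH = -2840 kJ/mol

ΔT = 31.81 − 22.40 = 9.41 °C
q_cal = C_cal × ΔT = 10.84 × 9.41 = 102.0044 kJ
n = 6.47 / 180.16 = 0.03591 mol
q_rxn = −q_cal = -102.0044 kJ
ΔH = -102.0044 / 0.03591 = -2841 kJ/mol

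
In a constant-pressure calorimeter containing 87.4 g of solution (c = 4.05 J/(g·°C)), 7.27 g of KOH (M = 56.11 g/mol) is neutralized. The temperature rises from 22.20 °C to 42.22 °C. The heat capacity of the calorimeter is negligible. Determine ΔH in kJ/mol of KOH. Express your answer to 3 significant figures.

ΔH = -54.7 kJ/mol

|ΔT| = |42.22 − 22.20| = 20.02 °C
|q_surr| = (87.4 × 4.05) × 20.02 = 353.97 × 20.02 = 7086 J
n(KOH) = 7.27 / 56.11 = 0.1296 mol
Temperature rose, so q_rxn = −|q_surr| = -7.086 kJ
ΔH = q_rxn / n = -54.68 kJ/mol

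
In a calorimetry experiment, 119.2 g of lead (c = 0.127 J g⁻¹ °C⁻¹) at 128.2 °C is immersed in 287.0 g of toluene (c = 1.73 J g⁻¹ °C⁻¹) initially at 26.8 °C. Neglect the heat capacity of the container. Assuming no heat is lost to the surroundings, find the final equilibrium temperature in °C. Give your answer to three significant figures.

Heat lost by lead = heat gained by toluene.
(119.2)(0.127)(128.2 − T) = (287.0)(1.73)(T − 26.8)
15.1384 (128.2 − T) = 496.51 (T − 26.8)
1940.7 − 15.1384 T = 496.51 T − 13306
15246.7 = 511.6484 T
T = 29.80 °C

T_f = 29.8 °C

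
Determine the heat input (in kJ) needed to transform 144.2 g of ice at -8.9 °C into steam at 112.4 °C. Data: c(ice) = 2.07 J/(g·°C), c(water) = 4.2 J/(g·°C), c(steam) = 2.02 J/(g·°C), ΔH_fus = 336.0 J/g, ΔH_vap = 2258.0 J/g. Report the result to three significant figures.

q1 (heat ice -8.9→0.0 °C): 144.2 × 2.07 × 8.9 = 2657 J
q2 (melt at 0 °C): 144.2 × 336.0 = 48451 J
q3 (heat water 0.0→100.0 °C): 144.2 × 4.2 × 100.0 = 60564 J
q4 (vaporize at 100 °C): 144.2 × 2258.0 = 325604 J
q5 (heat steam 100.0→112.4 °C): 144.2 × 2.02 × 12.4 = 3612 J
Total: 2657 + 48451 + 60564 + 325604 + 3612 = 440888 J = 441 kJ

q = 441 kJ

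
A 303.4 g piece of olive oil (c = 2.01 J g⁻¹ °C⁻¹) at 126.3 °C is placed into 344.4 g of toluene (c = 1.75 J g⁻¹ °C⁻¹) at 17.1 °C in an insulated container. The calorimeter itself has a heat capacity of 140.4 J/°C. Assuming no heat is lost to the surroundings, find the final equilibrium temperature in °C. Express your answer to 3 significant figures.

Heat lost by olive oil = heat gained by toluene + calorimeter.
(303.4)(2.01)(126.3 − T) = [(344.4)(1.75) + 140.4](T − 17.1)
609.834 (126.3 − T) = 743.1 (T − 17.1)
77022 − 609.834 T = 743.1 T − 12707
89729 = 1352.934 T
T = 66.32 °C

T_f = 66.3 °C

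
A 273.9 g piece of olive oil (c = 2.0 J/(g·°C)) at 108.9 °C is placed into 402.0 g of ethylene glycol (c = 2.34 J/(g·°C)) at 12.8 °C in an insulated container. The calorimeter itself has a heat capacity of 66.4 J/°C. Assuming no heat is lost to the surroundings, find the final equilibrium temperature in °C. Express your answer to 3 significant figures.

T_f = 46.7 °C

Heat lost by olive oil = heat gained by ethylene glycol + calorimeter.
(273.9)(2.0)(108.9 − T) = [(402.0)(2.34) + 66.4](T − 12.8)
547.8 (108.9 − T) = 1007.08 (T − 12.8)
59655 − 547.8 T = 1007.08 T − 12891
72546 = 1554.88 T
T = 46.66 °C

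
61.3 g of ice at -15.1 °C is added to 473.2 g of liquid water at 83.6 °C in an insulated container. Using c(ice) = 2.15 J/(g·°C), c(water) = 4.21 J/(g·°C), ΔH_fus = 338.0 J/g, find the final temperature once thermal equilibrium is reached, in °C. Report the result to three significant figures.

T_f = 63.9 °C

Heat to bring ice to 0 °C and melt it: q₁ = 61.3×2.15×15.1 + 61.3×338.0 = 22710 J
Heat the water can supply cooling to 0 °C: 473.2×4.21×83.6 = 166546 J > q₁, so all ice melts.
Energy balance: 473.2×4.21×(83.6 − T) = 22710 + 61.3×4.21×(T − 0)
1992.172(83.6 − T) = 22710 + 258.073 T
166546 − 22710 = 2250.245 T
T = 143836 / 2250.245 = 63.92 °C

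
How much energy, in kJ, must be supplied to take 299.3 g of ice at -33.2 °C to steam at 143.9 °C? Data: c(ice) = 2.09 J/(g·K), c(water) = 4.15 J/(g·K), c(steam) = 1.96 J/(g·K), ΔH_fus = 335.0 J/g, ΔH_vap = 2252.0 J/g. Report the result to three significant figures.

q = 945 kJ

q1 (heat ice -33.2→0.0 °C): 299.3 × 2.09 × 33.2 = 20768 J
q2 (melt at 0 °C): 299.3 × 335.0 = 100266 J
q3 (heat water 0.0→100.0 °C): 299.3 × 4.15 × 100.0 = 124210 J
q4 (vaporize at 100 °C): 299.3 × 2252.0 = 674024 J
q5 (heat steam 100.0→143.9 °C): 299.3 × 1.96 × 43.9 = 25753 J
Total: 20768 + 100266 + 124210 + 674024 + 25753 = 945021 J = 945 kJ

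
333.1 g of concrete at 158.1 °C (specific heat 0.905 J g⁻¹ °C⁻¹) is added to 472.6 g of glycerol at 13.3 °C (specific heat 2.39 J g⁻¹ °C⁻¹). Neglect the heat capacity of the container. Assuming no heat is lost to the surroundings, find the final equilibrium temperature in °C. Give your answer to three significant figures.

Heat lost by concrete = heat gained by glycerol.
(333.1)(0.905)(158.1 − T) = (472.6)(2.39)(T − 13.3)
301.4555 (158.1 − T) = 1129.514 (T − 13.3)
47660 − 301.4555 T = 1129.514 T − 15023
62683 = 1430.9695 T
T = 43.80 °C

T_f = 43.8 °C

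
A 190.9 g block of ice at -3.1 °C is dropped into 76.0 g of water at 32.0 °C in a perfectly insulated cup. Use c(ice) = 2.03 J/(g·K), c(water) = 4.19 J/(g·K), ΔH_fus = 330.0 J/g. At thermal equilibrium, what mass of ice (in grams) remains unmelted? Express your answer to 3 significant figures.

m_ice remaining = 164 g

Heat to warm all ice to 0 °C: 190.9×2.03×3.1 = 1201.3 J
Heat released by water cooling to 0 °C: 76.0×4.19×32.0 = 10190 J
10190 J < 1201.3 + 190.9×330.0 = 64198.3 J, so not all ice melts; final T = 0 °C.
Heat left for melting: 10190 − 1201.3 = 8988.7 J
Mass melted = 8988.7 / 330.0 = 27.24 g
Ice remaining = 190.9 − 27.24 = 163.66 g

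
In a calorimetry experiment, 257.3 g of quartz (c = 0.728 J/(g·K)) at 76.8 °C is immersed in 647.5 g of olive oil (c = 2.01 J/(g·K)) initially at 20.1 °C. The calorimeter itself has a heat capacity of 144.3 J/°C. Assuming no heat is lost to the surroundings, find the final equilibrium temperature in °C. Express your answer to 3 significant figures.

T_f = 26.6 °C

Heat lost by quartz = heat gained by olive oil + calorimeter.
(257.3)(0.728)(76.8 − T) = [(647.5)(2.01) + 144.3](T − 20.1)
187.3144 (76.8 − T) = 1445.775 (T − 20.1)
14386 − 187.3144 T = 1445.775 T − 29060
43446 = 1633.0894 T
T = 26.60 °C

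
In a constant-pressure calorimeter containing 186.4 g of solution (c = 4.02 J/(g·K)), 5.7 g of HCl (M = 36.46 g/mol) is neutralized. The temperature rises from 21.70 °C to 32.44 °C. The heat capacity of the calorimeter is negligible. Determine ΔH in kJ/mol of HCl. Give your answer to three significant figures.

|ΔT| = |32.44 − 21.70| = 10.74 °C
|q_surr| = (186.4 × 4.02) × 10.74 = 749.328 × 10.74 = 8048 J
n(HCl) = 5.7 / 36.46 = 0.1563 mol
Temperature rose, so q_rxn = −|q_surr| = -8.048 kJ
ΔH = q_rxn / n = -51.49 kJ/mol

ΔH = -51.5 kJ/mol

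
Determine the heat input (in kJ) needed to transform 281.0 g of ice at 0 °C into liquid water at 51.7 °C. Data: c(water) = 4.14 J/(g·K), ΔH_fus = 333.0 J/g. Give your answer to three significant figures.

q1 (melt at 0 °C): 281.0 × 333.0 = 93573 J
q2 (heat water 0.0→51.7 °C): 281.0 × 4.14 × 51.7 = 60145 J
Total: 93573 + 60145 = 153718 J = 154 kJ

q = 154 kJ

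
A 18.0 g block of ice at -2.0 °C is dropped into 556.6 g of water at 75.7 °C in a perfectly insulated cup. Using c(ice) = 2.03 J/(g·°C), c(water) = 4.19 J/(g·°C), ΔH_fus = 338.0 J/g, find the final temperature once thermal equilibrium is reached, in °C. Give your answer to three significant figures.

T_f = 70.8 °C

Heat to bring ice to 0 °C and melt it: q₁ = 18.0×2.03×2.0 + 18.0×338.0 = 6157.1 J
Heat the water can supply cooling to 0 °C: 556.6×4.19×75.7 = 176544 J > q₁, so all ice melts.
Energy balance: 556.6×4.19×(75.7 − T) = 6157.1 + 18.0×4.19×(T − 0)
2332.154(75.7 − T) = 6157.1 + 75.42 T
176544 − 6157.1 = 2407.574 T
T = 170386.9 / 2407.574 = 70.77 °C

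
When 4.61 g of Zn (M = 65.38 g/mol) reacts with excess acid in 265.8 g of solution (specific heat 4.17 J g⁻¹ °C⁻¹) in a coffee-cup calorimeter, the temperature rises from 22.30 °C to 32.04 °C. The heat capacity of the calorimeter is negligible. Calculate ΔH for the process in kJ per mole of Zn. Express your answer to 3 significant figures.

ΔH = -153 kJ/mol

|ΔT| = |32.04 − 22.30| = 9.74 °C
|q_surr| = (265.8 × 4.17) × 9.74 = 1108.386 × 9.74 = 10800 J
n(Zn) = 4.61 / 65.38 = 0.07051 mol
Temperature rose, so q_rxn = −|q_surr| = -10.80 kJ
ΔH = q_rxn / n = -153.2 kJ/mol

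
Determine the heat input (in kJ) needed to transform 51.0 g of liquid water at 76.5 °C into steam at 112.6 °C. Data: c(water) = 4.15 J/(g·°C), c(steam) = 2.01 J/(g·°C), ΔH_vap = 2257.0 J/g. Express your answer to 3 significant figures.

q = 121 kJ

q1 (heat water 76.5→100.0 °C): 51.0 × 4.15 × 23.5 = 4974 J
q2 (vaporize at 100 °C): 51.0 × 2257.0 = 115107 J
q3 (heat steam 100.0→112.6 °C): 51.0 × 2.01 × 12.6 = 1292 J
Total: 4974 + 115107 + 1292 = 121373 J = 121 kJ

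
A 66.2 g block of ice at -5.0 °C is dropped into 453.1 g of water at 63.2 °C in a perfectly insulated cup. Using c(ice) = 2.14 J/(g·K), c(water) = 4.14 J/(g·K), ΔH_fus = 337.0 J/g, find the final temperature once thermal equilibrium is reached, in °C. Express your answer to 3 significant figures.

Heat to bring ice to 0 °C and melt it: q₁ = 66.2×2.14×5.0 + 66.2×337.0 = 23018 J
Heat the water can supply cooling to 0 °C: 453.1×4.14×63.2 = 118553 J > q₁, so all ice melts.
Energy balance: 453.1×4.14×(63.2 − T) = 23018 + 66.2×4.14×(T − 0)
1875.834(63.2 − T) = 23018 + 274.068 T
118553 − 23018 = 2149.902 T
T = 95535 / 2149.902 = 44.44 °C

T_f = 44.4 °C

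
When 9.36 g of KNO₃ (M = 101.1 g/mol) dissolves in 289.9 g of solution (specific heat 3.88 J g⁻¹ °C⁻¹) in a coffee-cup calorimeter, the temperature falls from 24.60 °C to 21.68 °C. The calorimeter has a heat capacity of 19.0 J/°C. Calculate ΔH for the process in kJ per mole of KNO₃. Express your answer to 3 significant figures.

ΔH = 36.1 kJ/mol

|ΔT| = |21.68 − 24.60| = 2.92 °C
|q_surr| = (289.9 × 3.88 + 19.0) × 2.92 = 1143.812 × 2.92 = 3340 J
n(KNO₃) = 9.36 / 101.1 = 0.09258 mol
Temperature fell, so q_rxn = +|q_surr| = 3.340 kJ
ΔH = q_rxn / n = 36.08 kJ/mol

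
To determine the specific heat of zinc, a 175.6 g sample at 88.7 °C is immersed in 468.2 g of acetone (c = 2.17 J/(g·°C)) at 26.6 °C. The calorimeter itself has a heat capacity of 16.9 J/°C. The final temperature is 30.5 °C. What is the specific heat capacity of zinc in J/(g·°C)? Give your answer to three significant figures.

c = 0.394 J/(g·°C)

q_gained = (468.2 × 2.17 + 16.9) × (30.5 − 26.6) = 4028 J
q_lost = 175.6 × c × (88.7 − 30.5) = 10219.92 c
Set equal: c = 4028 / 10219.92 = 0.394 J/(g·°C)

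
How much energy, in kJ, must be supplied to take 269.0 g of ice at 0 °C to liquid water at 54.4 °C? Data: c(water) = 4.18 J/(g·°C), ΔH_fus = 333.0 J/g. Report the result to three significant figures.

q = 151 kJ

q1 (melt at 0 °C): 269.0 × 333.0 = 89577 J
q2 (heat water 0.0→54.4 °C): 269.0 × 4.18 × 54.4 = 61168 J
Total: 89577 + 61168 = 150745 J = 151 kJ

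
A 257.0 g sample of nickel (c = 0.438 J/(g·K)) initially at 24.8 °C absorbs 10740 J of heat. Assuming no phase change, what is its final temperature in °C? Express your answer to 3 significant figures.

ΔT = q / (m c) = 10740 / (257.0 × 0.438) = 95.41 °C
T_f = 24.8 + 95.41 = 120.21 °C

T_f = 120 °C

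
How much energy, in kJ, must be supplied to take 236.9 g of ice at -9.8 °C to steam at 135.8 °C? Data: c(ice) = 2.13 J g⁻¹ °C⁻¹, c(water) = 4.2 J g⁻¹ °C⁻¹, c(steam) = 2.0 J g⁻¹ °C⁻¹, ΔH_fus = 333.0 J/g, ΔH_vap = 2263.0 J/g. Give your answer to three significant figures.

q = 736 kJ

q1 (heat ice -9.8→0.0 °C): 236.9 × 2.13 × 9.8 = 4945 J
q2 (melt at 0 °C): 236.9 × 333.0 = 78888 J
q3 (heat water 0.0→100.0 °C): 236.9 × 4.2 × 100.0 = 99498 J
q4 (vaporize at 100 °C): 236.9 × 2263.0 = 536105 J
q5 (heat steam 100.0→135.8 °C): 236.9 × 2.0 × 35.8 = 16962 J
Total: 4945 + 78888 + 99498 + 536105 + 16962 = 736398 J = 736 kJ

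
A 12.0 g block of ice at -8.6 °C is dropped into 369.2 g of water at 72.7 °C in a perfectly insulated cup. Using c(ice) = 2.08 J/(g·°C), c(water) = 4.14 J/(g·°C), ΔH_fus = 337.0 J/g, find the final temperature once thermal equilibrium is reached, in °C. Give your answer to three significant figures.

T_f = 67.7 °C

Heat to bring ice to 0 °C and melt it: q₁ = 12.0×2.08×8.6 + 12.0×337.0 = 4258.7 J
Heat the water can supply cooling to 0 °C: 369.2×4.14×72.7 = 111121 J > q₁, so all ice melts.
Energy balance: 369.2×4.14×(72.7 − T) = 4258.7 + 12.0×4.14×(T − 0)
1528.488(72.7 − T) = 4258.7 + 49.68 T
111121 − 4258.7 = 1578.168 T
T = 106862.3 / 1578.168 = 67.71 °C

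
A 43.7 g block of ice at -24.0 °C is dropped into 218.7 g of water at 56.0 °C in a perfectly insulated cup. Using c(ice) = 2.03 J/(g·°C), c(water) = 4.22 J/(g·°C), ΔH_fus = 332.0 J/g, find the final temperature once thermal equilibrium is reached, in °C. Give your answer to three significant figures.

T_f = 31.6 °C

Heat to bring ice to 0 °C and melt it: q₁ = 43.7×2.03×24.0 + 43.7×332.0 = 16637 J
Heat the water can supply cooling to 0 °C: 218.7×4.22×56.0 = 51683.2 J > q₁, so all ice melts.
Energy balance: 218.7×4.22×(56.0 − T) = 16637 + 43.7×4.22×(T − 0)
922.914(56.0 − T) = 16637 + 184.414 T
51683.2 − 16637 = 1107.328 T
T = 35046.2 / 1107.328 = 31.649 °C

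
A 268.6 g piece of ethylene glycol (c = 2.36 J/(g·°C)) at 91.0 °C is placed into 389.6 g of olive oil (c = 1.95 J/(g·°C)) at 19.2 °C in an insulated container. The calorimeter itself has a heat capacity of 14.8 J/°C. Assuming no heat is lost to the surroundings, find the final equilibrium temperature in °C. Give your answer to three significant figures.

T_f = 51.5 °C

Heat lost by ethylene glycol = heat gained by olive oil + calorimeter.
(268.6)(2.36)(91.0 − T) = [(389.6)(1.95) + 14.8](T − 19.2)
633.896 (91.0 − T) = 774.52 (T − 19.2)
57685 − 633.896 T = 774.52 T − 14871
72556 = 1408.416 T
T = 51.52 °C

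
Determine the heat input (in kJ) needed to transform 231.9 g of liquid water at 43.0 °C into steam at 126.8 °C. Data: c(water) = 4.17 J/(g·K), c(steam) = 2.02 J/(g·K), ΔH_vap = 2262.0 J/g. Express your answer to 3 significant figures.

q1 (heat water 43.0→100.0 °C): 231.9 × 4.17 × 57.0 = 55120 J
q2 (vaporize at 100 °C): 231.9 × 2262.0 = 524558 J
q3 (heat steam 100.0→126.8 °C): 231.9 × 2.02 × 26.8 = 12554 J
Total: 55120 + 524558 + 12554 = 592232 J = 592 kJ

q = 592 kJ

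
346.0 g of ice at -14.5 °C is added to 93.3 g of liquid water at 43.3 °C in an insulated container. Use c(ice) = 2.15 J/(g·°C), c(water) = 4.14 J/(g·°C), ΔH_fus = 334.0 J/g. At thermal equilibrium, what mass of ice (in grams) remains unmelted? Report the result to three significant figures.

Heat to warm all ice to 0 °C: 346.0×2.15×14.5 = 10787 J
Heat released by water cooling to 0 °C: 93.3×4.14×43.3 = 16725 J
16725 J < 10787 + 346.0×334.0 = 126351 J, so not all ice melts; final T = 0 °C.
Heat left for melting: 16725 − 10787 = 5938 J
Mass melted = 5938 / 334.0 = 17.78 g
Ice remaining = 346.0 − 17.78 = 328.22 g

m_ice remaining = 328 g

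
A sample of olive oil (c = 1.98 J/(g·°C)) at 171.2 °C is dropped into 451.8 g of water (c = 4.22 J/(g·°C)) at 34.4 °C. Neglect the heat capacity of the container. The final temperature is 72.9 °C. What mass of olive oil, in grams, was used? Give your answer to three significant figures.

m = 377 g

q_gained = (451.8 × 4.22) × (72.9 − 34.4) = 73400 J
q_lost = m × 1.98 × (171.2 − 72.9) = 194.634 m
m = 73400 / 194.634 = 377 g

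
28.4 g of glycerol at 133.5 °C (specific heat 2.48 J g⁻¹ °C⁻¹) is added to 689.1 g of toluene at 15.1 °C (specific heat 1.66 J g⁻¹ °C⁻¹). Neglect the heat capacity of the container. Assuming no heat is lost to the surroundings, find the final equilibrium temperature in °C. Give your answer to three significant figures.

Heat lost by glycerol = heat gained by toluene.
(28.4)(2.48)(133.5 − T) = (689.1)(1.66)(T − 15.1)
70.432 (133.5 − T) = 1143.906 (T − 15.1)
9402.7 − 70.432 T = 1143.906 T − 17273
26675.7 = 1214.338 T
T = 21.97 °C

T_f = 22.0 °C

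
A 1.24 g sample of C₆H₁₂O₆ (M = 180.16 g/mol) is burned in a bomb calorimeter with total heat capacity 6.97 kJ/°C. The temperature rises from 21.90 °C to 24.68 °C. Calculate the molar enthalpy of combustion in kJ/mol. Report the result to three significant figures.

ΔT = 24.68 − 21.90 = 2.78 °C
q_cal = C_cal × ΔT = 6.97 × 2.78 = 19.3766 kJ
n = 1.24 / 180.16 = 0.006883 mol
q_rxn = −q_cal = -19.3766 kJ
ΔH = -19.3766 / 0.006883 = -2815 kJ/mol

ΔH = -2820 kJ/mol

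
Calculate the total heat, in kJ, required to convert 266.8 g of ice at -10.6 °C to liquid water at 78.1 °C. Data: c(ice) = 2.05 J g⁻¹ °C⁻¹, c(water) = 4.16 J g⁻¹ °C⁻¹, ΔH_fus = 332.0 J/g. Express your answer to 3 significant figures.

q = 181 kJ

q1 (heat ice -10.6→0.0 °C): 266.8 × 2.05 × 10.6 = 5798 J
q2 (melt at 0 °C): 266.8 × 332.0 = 88578 J
q3 (heat water 0.0→78.1 °C): 266.8 × 4.16 × 78.1 = 86682 J
Total: 5798 + 88578 + 86682 = 181058 J = 181 kJ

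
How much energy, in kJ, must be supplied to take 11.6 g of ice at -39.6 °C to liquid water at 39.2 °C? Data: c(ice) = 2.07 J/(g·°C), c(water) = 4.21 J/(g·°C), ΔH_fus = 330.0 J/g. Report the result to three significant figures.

q = 6.69 kJ

q1 (heat ice -39.6→0.0 °C): 11.6 × 2.07 × 39.6 = 951 J
q2 (melt at 0 °C): 11.6 × 330.0 = 3828 J
q3 (heat water 0.0→39.2 °C): 11.6 × 4.21 × 39.2 = 1914 J
Total: 951 + 3828 + 1914 = 6693 J = 6.69 kJ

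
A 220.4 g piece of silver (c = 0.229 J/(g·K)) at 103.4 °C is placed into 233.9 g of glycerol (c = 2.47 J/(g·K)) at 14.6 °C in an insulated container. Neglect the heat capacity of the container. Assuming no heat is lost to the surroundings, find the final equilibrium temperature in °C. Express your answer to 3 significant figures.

Heat lost by silver = heat gained by glycerol.
(220.4)(0.229)(103.4 − T) = (233.9)(2.47)(T − 14.6)
50.4716 (103.4 − T) = 577.733 (T − 14.6)
5218.8 − 50.4716 T = 577.733 T − 8434.9
13653.7 = 628.2046 T
T = 21.73 °C

T_f = 21.7 °C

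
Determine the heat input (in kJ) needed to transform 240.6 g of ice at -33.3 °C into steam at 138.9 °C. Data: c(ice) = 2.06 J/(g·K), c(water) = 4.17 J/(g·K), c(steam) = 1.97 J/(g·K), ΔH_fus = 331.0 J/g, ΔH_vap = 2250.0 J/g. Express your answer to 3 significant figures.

q1 (heat ice -33.3→0.0 °C): 240.6 × 2.06 × 33.3 = 16505 J
q2 (melt at 0 °C): 240.6 × 331.0 = 79639 J
q3 (heat water 0.0→100.0 °C): 240.6 × 4.17 × 100.0 = 100330 J
q4 (vaporize at 100 °C): 240.6 × 2250.0 = 541350 J
q5 (heat steam 100.0→138.9 °C): 240.6 × 1.97 × 38.9 = 18438 J
Total: 16505 + 79639 + 100330 + 541350 + 18438 = 756262 J = 756 kJ

q = 756 kJ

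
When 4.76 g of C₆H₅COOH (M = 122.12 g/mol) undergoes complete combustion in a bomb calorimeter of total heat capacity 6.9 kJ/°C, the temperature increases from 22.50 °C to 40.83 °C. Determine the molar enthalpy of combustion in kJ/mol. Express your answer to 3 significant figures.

ΔT = 40.83 − 22.50 = 18.33 °C
q_cal = C_cal × ΔT = 6.9 × 18.33 = 126.477 kJ
n = 4.76 / 122.12 = 0.03898 mol
q_rxn = −q_cal = -126.477 kJ
ΔH = -126.477 / 0.03898 = -3244.7 kJ/mol

ΔH = -3240 kJ/mol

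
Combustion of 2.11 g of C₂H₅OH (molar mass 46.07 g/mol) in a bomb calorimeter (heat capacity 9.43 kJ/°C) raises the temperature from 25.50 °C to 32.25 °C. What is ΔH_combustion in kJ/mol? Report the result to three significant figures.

ΔH = -1390 kJ/mol

ΔT = 32.25 − 25.50 = 6.75 °C
q_cal = C_cal × ΔT = 9.43 × 6.75 = 63.6525 kJ
n = 2.11 / 46.07 = 0.04580 mol
q_rxn = −q_cal = -63.6525 kJ
ΔH = -63.6525 / 0.04580 = -1390 kJ/mol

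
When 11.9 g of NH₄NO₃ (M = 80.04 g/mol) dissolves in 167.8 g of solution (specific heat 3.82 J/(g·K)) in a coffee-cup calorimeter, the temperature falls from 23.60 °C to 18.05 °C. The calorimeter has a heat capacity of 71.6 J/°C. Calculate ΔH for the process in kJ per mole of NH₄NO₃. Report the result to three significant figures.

ΔH = 26.6 kJ/mol

|ΔT| = |18.05 − 23.60| = 5.55 °C
|q_surr| = (167.8 × 3.82 + 71.6) × 5.55 = 712.596 × 5.55 = 3955 J
n(NH₄NO₃) = 11.9 / 80.04 = 0.1487 mol
Temperature fell, so q_rxn = +|q_surr| = 3.955 kJ
ΔH = q_rxn / n = 26.60 kJ/mol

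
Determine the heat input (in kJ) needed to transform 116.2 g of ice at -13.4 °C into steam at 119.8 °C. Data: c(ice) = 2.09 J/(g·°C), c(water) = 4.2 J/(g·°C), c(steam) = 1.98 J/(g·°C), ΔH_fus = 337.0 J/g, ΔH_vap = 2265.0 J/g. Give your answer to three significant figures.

q = 359 kJ

q1 (heat ice -13.4→0.0 °C): 116.2 × 2.09 × 13.4 = 3254 J
q2 (melt at 0 °C): 116.2 × 337.0 = 39159 J
q3 (heat water 0.0→100.0 °C): 116.2 × 4.2 × 100.0 = 48804 J
q4 (vaporize at 100 °C): 116.2 × 2265.0 = 263193 J
q5 (heat steam 100.0→119.8 °C): 116.2 × 1.98 × 19.8 = 4556 J
Total: 3254 + 39159 + 48804 + 263193 + 4556 = 358966 J = 359 kJ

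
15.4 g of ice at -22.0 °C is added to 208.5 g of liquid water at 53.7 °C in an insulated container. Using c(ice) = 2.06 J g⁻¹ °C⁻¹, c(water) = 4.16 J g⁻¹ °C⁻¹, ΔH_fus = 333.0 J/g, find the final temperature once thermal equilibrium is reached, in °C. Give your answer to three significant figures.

Heat to bring ice to 0 °C and melt it: q₁ = 15.4×2.06×22.0 + 15.4×333.0 = 5826.1 J
Heat the water can supply cooling to 0 °C: 208.5×4.16×53.7 = 46577.2 J > q₁, so all ice melts.
Energy balance: 208.5×4.16×(53.7 − T) = 5826.1 + 15.4×4.16×(T − 0)
867.36(53.7 − T) = 5826.1 + 64.064 T
46577.2 − 5826.1 = 931.424 T
T = 40751.1 / 931.424 = 43.75 °C

T_f = 43.8 °C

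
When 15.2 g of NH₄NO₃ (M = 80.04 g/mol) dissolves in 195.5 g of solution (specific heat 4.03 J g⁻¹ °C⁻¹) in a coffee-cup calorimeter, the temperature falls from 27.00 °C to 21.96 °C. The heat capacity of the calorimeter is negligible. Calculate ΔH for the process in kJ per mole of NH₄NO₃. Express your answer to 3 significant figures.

ΔH = 20.9 kJ/mol

|ΔT| = |21.96 − 27.00| = 5.04 °C
|q_surr| = (195.5 × 4.03) × 5.04 = 787.865 × 5.04 = 3971 J
n(NH₄NO₃) = 15.2 / 80.04 = 0.1899 mol
Temperature fell, so q_rxn = +|q_surr| = 3.971 kJ
ΔH = q_rxn / n = 20.91 kJ/mol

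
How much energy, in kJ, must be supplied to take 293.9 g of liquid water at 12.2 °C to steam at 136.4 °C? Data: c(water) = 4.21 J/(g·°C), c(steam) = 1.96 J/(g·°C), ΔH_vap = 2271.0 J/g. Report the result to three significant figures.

q = 797 kJ

q1 (heat water 12.2→100.0 °C): 293.9 × 4.21 × 87.8 = 108637 J
q2 (vaporize at 100 °C): 293.9 × 2271.0 = 667447 J
q3 (heat steam 100.0→136.4 °C): 293.9 × 1.96 × 36.4 = 20968 J
Total: 108637 + 667447 + 20968 = 797052 J = 797 kJ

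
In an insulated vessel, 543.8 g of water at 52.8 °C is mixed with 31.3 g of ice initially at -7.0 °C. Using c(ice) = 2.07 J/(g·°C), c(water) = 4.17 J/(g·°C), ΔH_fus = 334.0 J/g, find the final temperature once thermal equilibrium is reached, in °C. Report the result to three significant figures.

T_f = 45.4 °C

Heat to bring ice to 0 °C and melt it: q₁ = 31.3×2.07×7.0 + 31.3×334.0 = 10908 J
Heat the water can supply cooling to 0 °C: 543.8×4.17×52.8 = 119732 J > q₁, so all ice melts.
Energy balance: 543.8×4.17×(52.8 − T) = 10908 + 31.3×4.17×(T − 0)
2267.646(52.8 − T) = 10908 + 130.521 T
119732 − 10908 = 2398.167 T
T = 108824 / 2398.167 = 45.38 °C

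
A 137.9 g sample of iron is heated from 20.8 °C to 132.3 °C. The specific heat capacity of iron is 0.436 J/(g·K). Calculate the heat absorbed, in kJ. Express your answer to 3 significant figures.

q = m c ΔT = 137.9 × 0.436 × (132.3 − 20.8)
q = 137.9 × 0.436 × 111.5 = 6704 J = 6.70 kJ

q = 6.70 kJ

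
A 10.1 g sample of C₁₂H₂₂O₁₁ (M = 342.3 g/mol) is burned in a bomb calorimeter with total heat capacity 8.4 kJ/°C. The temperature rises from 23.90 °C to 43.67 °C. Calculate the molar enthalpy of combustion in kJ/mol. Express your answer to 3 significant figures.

ΔH = -5630 kJ/mol

ΔT = 43.67 − 23.90 = 19.77 °C
q_cal = C_cal × ΔT = 8.4 × 19.77 = 166.068 kJ
n = 10.1 / 342.3 = 0.02951 mol
q_rxn = −q_cal = -166.068 kJ
ΔH = -166.068 / 0.02951 = -5628 kJ/mol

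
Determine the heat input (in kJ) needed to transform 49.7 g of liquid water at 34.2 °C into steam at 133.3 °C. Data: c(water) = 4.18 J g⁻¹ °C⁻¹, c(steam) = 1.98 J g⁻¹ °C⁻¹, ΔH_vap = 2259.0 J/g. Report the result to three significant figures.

q = 129 kJ

q1 (heat water 34.2→100.0 °C): 49.7 × 4.18 × 65.8 = 13670 J
q2 (vaporize at 100 °C): 49.7 × 2259.0 = 112272 J
q3 (heat steam 100.0→133.3 °C): 49.7 × 1.98 × 33.3 = 3277 J
Total: 13670 + 112272 + 3277 = 129219 J = 129 kJ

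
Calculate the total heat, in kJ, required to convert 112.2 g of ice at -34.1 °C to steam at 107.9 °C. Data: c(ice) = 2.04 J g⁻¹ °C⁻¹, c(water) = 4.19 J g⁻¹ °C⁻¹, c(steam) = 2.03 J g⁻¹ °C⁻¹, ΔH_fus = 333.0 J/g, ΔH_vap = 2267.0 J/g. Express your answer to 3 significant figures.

q = 348 kJ

q1 (heat ice -34.1→0.0 °C): 112.2 × 2.04 × 34.1 = 7805 J
q2 (melt at 0 °C): 112.2 × 333.0 = 37363 J
q3 (heat water 0.0→100.0 °C): 112.2 × 4.19 × 100.0 = 47012 J
q4 (vaporize at 100 °C): 112.2 × 2267.0 = 254357 J
q5 (heat steam 100.0→107.9 °C): 112.2 × 2.03 × 7.9 = 1799 J
Total: 7805 + 37363 + 47012 + 254357 + 1799 = 348336 J = 348 kJ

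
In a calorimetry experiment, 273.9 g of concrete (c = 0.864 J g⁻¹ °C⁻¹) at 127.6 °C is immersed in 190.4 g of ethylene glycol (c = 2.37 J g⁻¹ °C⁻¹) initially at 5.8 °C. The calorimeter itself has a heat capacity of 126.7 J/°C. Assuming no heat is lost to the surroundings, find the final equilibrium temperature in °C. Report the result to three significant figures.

T_f = 41.2 °C

Heat lost by concrete = heat gained by ethylene glycol + calorimeter.
(273.9)(0.864)(127.6 − T) = [(190.4)(2.37) + 126.7](T − 5.8)
236.6496 (127.6 − T) = 577.948 (T − 5.8)
30196 − 236.6496 T = 577.948 T − 3352.1
33548.1 = 814.5976 T
T = 41.18 °C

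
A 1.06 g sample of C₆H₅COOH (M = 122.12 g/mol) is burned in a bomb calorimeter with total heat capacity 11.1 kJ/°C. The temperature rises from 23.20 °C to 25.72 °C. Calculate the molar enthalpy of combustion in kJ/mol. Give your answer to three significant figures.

ΔH = -3220 kJ/mol

ΔT = 25.72 − 23.20 = 2.52 °C
q_cal = C_cal × ΔT = 11.1 × 2.52 = 27.972 kJ
n = 1.06 / 122.12 = 0.008680 mol
q_rxn = −q_cal = -27.972 kJ
ΔH = -27.972 / 0.008680 = -3223 kJ/mol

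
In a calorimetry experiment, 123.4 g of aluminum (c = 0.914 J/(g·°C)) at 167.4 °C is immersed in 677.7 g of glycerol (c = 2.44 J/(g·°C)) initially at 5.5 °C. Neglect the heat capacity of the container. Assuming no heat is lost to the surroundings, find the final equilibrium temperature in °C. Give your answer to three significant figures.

T_f = 15.8 °C

Heat lost by aluminum = heat gained by glycerol.
(123.4)(0.914)(167.4 − T) = (677.7)(2.44)(T − 5.5)
112.7876 (167.4 − T) = 1653.588 (T − 5.5)
18881 − 112.7876 T = 1653.588 T − 9094.7
27975.7 = 1766.3756 T
T = 15.84 °C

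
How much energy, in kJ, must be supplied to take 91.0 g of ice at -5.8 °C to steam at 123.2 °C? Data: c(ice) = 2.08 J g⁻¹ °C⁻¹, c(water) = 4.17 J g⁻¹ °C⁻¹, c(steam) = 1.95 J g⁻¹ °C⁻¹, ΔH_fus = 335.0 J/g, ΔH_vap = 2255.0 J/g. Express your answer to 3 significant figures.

q1 (heat ice -5.8→0.0 °C): 91.0 × 2.08 × 5.8 = 1098 J
q2 (melt at 0 °C): 91.0 × 335.0 = 30485 J
q3 (heat water 0.0→100.0 °C): 91.0 × 4.17 × 100.0 = 37947 J
q4 (vaporize at 100 °C): 91.0 × 2255.0 = 205205 J
q5 (heat steam 100.0→123.2 °C): 91.0 × 1.95 × 23.2 = 4117 J
Total: 1098 + 30485 + 37947 + 205205 + 4117 = 278852 J = 279 kJ

q = 279 kJ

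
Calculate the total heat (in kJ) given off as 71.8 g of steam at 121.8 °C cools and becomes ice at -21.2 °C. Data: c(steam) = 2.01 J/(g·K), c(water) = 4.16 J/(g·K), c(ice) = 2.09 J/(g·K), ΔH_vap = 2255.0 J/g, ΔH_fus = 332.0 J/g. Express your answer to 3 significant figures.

q1 (cool steam 121.8→100 °C): 71.8 × 2.01 × 21.8 = 3146 J
q2 (condense at 100 °C): 71.8 × 2255.0 = 161909 J
q3 (cool water 100→0 °C): 71.8 × 4.16 × 100.0 = 29869 J
q4 (freeze at 0 °C): 71.8 × 332.0 = 23838 J
q5 (cool ice 0→-21.2 °C): 71.8 × 2.09 × 21.2 = 3181 J
Total: 3146 + 161909 + 29869 + 23838 + 3181 = 221943 J = 222 kJ

q = 222 kJ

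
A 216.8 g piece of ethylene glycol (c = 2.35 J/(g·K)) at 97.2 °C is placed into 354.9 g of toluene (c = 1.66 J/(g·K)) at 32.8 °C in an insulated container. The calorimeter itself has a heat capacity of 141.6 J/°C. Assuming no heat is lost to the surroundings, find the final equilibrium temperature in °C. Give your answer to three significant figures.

T_f = 59.3 °C

Heat lost by ethylene glycol = heat gained by toluene + calorimeter.
(216.8)(2.35)(97.2 − T) = [(354.9)(1.66) + 141.6](T − 32.8)
509.48 (97.2 − T) = 730.734 (T − 32.8)
49521 − 509.48 T = 730.734 T − 23968
73489 = 1240.214 T
T = 59.26 °C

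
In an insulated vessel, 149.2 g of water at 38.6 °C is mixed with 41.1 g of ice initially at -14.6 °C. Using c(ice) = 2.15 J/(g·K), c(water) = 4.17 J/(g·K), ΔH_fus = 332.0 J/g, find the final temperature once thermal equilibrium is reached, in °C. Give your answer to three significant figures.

Heat to bring ice to 0 °C and melt it: q₁ = 41.1×2.15×14.6 + 41.1×332.0 = 14935 J
Heat the water can supply cooling to 0 °C: 149.2×4.17×38.6 = 24015.5 J > q₁, so all ice melts.
Energy balance: 149.2×4.17×(38.6 − T) = 14935 + 41.1×4.17×(T − 0)
622.164(38.6 − T) = 14935 + 171.387 T
24015.5 − 14935 = 793.551 T
T = 9080.5 / 793.551 = 11.44 °C

T_f = 11.4 °C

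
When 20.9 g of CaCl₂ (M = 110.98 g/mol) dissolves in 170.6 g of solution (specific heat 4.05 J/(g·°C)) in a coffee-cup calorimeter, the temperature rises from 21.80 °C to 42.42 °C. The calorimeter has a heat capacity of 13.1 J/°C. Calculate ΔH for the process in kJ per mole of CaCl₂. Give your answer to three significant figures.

|ΔT| = |42.42 − 21.80| = 20.62 °C
|q_surr| = (170.6 × 4.05 + 13.1) × 20.62 = 704.03 × 20.62 = 14520 J
n(CaCl₂) = 20.9 / 110.98 = 0.1883 mol
Temperature rose, so q_rxn = −|q_surr| = -14.52 kJ
ΔH = q_rxn / n = -77.11 kJ/mol

ΔH = -77.1 kJ/mol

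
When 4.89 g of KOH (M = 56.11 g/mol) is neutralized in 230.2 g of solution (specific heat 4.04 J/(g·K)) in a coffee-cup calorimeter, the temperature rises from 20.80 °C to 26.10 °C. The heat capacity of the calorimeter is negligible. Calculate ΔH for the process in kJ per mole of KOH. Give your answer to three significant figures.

ΔH = -56.6 kJ/mol

|ΔT| = |26.10 − 20.80| = 5.30 °C
|q_surr| = (230.2 × 4.04) × 5.30 = 930.008 × 5.30 = 4929 J
n(KOH) = 4.89 / 56.11 = 0.08715 mol
Temperature rose, so q_rxn = −|q_surr| = -4.929 kJ
ΔH = q_rxn / n = -56.56 kJ/mol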